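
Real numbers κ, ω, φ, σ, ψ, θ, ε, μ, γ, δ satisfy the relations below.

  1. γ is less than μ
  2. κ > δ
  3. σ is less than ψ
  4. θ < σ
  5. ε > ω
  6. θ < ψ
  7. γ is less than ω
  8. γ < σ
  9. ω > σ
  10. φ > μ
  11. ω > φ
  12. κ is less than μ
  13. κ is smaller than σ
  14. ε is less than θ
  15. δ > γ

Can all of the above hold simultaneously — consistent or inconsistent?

Chaining the given relations yields ω < ε < θ < σ, so ω < σ. But one relation states σ < ω. These cannot both hold.

inconsistent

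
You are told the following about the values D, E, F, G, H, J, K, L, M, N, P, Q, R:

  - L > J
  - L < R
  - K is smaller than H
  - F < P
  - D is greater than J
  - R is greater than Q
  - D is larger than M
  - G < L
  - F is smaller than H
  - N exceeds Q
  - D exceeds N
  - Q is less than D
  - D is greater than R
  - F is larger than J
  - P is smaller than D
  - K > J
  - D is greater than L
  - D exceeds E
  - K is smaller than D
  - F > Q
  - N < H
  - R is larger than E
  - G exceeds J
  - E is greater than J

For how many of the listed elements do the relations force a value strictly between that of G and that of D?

2

Chaining upward from G reaches: L, R.
Chaining downward from D reaches: J, Q, F, M, N, L, K, P, E, R.
Strictly between G and D are those in both lists: L, R — 2 elements.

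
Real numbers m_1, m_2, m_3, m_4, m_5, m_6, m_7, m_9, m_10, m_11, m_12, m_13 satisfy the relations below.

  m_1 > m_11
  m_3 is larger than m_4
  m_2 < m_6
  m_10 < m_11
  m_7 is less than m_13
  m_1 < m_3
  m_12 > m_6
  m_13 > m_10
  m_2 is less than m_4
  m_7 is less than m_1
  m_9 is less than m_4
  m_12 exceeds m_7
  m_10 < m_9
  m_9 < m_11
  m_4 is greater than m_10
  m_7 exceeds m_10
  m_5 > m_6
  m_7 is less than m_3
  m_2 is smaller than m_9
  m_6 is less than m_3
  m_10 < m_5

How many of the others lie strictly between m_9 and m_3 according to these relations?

The relations place m_9 below m_3. An element lies strictly between them when it is forced above m_9 and also forced below m_3.
Above m_9: {m_4, m_11, m_1}. Below m_3: {m_10, m_7, m_2, m_4, m_6, m_11, m_1}.
Intersection: {m_4, m_11, m_1} — 3.

3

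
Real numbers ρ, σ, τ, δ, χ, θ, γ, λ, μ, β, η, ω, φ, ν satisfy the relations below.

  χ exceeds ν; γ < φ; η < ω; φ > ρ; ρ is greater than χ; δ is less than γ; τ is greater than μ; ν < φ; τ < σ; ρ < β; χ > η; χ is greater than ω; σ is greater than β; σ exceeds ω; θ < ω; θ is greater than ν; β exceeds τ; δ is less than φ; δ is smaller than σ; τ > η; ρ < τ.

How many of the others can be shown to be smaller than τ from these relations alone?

From τ the given relations immediately reach η, ρ, μ.
From those, χ — 4 in total.
From those, ν, ω — 6 in total.
From those, θ — 7 in total.
No other element is forced below τ by the given relations, so the count is 7.

7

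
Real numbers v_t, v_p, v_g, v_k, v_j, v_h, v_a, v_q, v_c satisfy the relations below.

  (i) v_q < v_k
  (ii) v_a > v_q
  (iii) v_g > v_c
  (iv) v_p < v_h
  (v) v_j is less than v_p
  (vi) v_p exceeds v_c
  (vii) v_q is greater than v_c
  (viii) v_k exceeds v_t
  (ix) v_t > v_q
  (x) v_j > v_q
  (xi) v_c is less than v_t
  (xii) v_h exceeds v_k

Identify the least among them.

v_c

Chaining upward from v_c: directly above it, v_q, v_p, v_t, v_g; then v_j, v_a, v_k, v_h.
That covers every other element, and nothing is given below v_c, so v_c is the least.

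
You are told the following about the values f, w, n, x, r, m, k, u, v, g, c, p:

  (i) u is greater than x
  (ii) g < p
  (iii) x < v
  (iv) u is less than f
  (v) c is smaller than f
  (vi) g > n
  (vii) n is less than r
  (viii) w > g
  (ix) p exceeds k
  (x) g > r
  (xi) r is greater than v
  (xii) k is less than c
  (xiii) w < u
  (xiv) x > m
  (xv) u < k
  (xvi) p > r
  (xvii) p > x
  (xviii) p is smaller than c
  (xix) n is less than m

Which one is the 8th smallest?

The consecutive relations fix a unique order: n < m < x < v < r < g < w < u < k < p < c < f.
The 8th smallest is u.

u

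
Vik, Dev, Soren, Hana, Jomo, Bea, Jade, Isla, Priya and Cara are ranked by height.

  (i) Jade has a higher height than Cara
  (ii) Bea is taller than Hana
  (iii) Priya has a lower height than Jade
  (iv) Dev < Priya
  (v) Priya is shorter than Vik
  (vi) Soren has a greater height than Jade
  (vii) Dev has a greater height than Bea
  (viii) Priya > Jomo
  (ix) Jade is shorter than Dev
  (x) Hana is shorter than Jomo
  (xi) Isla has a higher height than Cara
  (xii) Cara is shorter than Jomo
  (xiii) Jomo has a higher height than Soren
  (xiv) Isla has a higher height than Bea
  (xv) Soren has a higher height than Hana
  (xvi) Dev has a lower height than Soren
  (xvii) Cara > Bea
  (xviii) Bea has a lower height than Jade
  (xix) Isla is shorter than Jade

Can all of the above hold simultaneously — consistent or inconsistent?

We have Priya < Jade stated directly, yet also Jade < Dev < Soren < Jomo < Priya by chaining the others — so Jade < Priya. Contradiction.

inconsistent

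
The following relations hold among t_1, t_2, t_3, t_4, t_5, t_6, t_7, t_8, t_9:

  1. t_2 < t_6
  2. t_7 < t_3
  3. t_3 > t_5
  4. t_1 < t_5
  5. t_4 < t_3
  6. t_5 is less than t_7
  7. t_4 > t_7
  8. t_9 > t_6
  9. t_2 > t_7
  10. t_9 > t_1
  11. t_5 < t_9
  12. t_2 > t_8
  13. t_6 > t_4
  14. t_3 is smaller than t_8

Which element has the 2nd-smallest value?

Chaining the given pairs: t_1 < t_5 < t_7 < t_4 < t_3 < t_8 < t_2 < t_6 < t_9.
The 2nd smallest is t_5.

t_5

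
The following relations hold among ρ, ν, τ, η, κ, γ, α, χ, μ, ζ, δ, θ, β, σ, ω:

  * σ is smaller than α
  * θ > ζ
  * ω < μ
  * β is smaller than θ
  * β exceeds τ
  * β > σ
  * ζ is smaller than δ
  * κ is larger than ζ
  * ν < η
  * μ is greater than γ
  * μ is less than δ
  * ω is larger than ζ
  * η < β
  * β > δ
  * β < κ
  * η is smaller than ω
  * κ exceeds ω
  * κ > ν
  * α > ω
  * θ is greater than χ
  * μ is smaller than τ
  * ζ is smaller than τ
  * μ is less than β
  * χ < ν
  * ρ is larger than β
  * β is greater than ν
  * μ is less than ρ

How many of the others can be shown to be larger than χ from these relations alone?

11

The elements the relations force above χ are ν, η, ω, μ, τ, δ, β, α, κ, ρ, θ — no chain reaches any other.
That is 11.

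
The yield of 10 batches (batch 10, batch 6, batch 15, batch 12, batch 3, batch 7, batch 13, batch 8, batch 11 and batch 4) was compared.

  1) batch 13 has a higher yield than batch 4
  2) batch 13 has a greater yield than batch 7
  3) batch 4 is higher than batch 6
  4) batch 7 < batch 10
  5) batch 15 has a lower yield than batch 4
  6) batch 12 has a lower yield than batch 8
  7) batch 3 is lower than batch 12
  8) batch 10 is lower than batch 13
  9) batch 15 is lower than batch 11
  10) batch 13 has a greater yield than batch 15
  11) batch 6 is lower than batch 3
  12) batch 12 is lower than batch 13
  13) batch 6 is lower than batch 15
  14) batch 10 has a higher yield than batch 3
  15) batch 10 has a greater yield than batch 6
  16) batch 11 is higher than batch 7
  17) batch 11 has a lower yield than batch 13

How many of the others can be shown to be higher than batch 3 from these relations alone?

4

The elements the relations force above batch 3 are batch 10, batch 12, batch 8, batch 13 — no chain reaches any other.
That is 4.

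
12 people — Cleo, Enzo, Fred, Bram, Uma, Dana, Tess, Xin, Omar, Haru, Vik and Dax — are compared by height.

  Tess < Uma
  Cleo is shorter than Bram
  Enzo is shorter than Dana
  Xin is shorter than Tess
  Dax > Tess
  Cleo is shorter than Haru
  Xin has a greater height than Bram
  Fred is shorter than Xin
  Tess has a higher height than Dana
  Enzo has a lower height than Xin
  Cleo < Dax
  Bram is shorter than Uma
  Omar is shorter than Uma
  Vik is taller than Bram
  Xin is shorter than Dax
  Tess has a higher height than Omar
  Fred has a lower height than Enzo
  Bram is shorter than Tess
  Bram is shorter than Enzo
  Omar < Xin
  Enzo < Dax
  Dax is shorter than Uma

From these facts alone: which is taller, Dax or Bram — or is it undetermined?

Dax

Bram < Enzo and Enzo < Xin give Bram < Xin.
With Xin < Tess: Bram < Enzo < Xin < Tess.
With Tess < Dax: Bram < Enzo < Xin < Tess < Dax.
So Dax is taller.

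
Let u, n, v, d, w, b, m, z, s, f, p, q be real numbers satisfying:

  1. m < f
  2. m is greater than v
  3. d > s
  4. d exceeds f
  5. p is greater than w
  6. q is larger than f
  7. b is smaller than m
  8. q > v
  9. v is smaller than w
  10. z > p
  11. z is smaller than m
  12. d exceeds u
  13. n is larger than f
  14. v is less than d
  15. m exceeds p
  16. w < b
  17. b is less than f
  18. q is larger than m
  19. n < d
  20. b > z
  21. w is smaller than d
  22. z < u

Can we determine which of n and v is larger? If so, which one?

Link the given pairs in sequence: v < w; w < p; p < z; z < b; b < m; m < f; f < n.
Chaining these gives v < w < p < z < b < m < f < n.
So n is larger.

n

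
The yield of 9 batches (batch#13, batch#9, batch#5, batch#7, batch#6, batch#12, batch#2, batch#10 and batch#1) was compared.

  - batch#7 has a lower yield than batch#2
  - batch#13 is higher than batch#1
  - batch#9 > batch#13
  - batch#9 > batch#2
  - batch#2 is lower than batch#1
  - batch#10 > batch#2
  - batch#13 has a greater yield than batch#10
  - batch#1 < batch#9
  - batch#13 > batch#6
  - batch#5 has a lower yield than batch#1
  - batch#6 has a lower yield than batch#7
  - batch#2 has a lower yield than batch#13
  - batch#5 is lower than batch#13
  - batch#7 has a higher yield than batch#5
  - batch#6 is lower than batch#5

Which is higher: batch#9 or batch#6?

batch#6 < batch#5 and batch#5 < batch#7 give batch#6 < batch#7.
With batch#7 < batch#2: batch#6 < batch#5 < batch#7 < batch#2.
Then batch#2 < batch#10 extends the chain to batch#10.
Then batch#10 < batch#13 extends the chain to batch#13.
Then batch#13 < batch#9 extends the chain to batch#9.
So batch#6 < batch#9; batch#9 is the higher of the two.

batch#9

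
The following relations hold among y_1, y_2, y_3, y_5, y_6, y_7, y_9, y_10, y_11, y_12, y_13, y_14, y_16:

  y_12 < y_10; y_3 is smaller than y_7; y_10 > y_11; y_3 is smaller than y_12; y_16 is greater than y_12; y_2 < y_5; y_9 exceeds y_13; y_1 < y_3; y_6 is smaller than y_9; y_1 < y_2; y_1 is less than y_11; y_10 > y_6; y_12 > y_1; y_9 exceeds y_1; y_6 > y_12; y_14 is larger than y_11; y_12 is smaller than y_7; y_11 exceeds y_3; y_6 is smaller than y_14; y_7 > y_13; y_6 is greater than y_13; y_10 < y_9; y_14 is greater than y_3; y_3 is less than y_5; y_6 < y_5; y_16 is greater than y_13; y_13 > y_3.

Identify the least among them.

Chaining upward from y_1: directly above it, y_2, y_3, y_12, y_11, y_9; then y_13, y_6, y_10, y_7, y_16, y_14, y_5.
That covers every other element, and nothing is given below y_1, so y_1 is the least.

y_1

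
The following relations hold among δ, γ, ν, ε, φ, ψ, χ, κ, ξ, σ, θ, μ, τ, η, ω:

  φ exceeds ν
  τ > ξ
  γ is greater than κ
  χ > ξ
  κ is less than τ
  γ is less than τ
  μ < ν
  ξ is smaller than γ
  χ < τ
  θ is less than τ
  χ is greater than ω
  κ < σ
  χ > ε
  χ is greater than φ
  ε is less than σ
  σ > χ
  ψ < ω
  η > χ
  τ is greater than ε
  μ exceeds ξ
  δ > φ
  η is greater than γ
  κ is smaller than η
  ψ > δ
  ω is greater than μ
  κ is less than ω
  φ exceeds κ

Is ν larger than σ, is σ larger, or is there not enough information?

Link the given pairs in sequence: ν < φ; φ < δ; δ < ψ; ψ < ω; ω < χ; χ < σ.
Together: ν < φ < δ < ψ < ω < χ < σ.
So σ is larger.

σ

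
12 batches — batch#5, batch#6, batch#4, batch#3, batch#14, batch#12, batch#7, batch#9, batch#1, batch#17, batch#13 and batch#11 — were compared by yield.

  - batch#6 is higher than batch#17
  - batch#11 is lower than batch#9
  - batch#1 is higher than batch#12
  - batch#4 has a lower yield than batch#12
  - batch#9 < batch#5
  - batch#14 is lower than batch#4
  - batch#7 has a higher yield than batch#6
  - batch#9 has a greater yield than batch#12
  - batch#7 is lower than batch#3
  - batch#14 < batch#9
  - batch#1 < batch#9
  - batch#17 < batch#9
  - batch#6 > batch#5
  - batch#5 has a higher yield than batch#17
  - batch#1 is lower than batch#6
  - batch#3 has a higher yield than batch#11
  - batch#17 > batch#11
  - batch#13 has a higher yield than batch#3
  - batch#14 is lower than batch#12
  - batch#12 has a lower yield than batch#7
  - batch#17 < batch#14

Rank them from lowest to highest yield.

Nothing is placed below batch#11, so it is least; from there batch#11 < batch#17; batch#17 < batch#14; batch#14 < batch#4; batch#4 < batch#12; batch#12 < batch#1; batch#1 < batch#9; batch#9 < batch#5; batch#5 < batch#6; batch#6 < batch#7; batch#7 < batch#3; batch#3 < batch#13, each given directly.

batch#11 < batch#17 < batch#14 < batch#4 < batch#12 < batch#1 < batch#9 < batch#5 < batch#6 < batch#7 < batch#3 < batch#13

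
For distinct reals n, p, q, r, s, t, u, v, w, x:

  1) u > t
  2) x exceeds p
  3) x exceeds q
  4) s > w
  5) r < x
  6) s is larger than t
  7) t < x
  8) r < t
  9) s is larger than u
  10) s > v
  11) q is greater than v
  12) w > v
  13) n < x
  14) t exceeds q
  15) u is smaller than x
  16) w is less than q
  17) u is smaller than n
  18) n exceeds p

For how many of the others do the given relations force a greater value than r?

5

The elements the relations force above r are t, u, n, x, s — no chain reaches any other.
That is 5.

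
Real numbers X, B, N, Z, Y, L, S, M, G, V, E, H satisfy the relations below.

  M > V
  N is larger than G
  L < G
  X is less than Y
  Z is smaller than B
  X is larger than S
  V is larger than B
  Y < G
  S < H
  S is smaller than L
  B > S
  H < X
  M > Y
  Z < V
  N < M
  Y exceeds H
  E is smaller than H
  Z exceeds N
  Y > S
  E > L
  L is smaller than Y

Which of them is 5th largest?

N

Chaining the given pairs: S < L < E < H < X < Y < G < N < Z < B < V < M.
Counting 5 from the largest end gives N.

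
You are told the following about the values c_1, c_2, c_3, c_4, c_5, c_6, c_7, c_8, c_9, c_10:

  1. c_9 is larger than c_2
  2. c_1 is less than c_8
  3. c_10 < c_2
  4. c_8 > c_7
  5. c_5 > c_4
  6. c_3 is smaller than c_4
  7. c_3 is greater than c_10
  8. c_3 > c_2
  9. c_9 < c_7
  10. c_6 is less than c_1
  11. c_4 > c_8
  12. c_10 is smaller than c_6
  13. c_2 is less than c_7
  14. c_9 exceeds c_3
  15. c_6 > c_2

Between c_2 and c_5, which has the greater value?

c_5

c_2 < c_3 < c_9 < c_7 < c_8 < c_4 < c_5, by transitivity through c_3, c_9, c_7, c_8, c_4.
So c_2 < c_5; c_5 is the larger of the two.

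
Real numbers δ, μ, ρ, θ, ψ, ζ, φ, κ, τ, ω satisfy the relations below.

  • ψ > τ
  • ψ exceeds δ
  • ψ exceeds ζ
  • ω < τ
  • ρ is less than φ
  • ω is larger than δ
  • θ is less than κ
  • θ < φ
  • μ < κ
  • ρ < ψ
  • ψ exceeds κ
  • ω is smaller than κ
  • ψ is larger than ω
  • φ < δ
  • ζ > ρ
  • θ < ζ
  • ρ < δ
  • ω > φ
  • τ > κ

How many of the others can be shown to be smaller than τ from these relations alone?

7

The elements the relations force below τ are θ, ρ, φ, δ, μ, ω, κ — no chain reaches any other.
That is 7.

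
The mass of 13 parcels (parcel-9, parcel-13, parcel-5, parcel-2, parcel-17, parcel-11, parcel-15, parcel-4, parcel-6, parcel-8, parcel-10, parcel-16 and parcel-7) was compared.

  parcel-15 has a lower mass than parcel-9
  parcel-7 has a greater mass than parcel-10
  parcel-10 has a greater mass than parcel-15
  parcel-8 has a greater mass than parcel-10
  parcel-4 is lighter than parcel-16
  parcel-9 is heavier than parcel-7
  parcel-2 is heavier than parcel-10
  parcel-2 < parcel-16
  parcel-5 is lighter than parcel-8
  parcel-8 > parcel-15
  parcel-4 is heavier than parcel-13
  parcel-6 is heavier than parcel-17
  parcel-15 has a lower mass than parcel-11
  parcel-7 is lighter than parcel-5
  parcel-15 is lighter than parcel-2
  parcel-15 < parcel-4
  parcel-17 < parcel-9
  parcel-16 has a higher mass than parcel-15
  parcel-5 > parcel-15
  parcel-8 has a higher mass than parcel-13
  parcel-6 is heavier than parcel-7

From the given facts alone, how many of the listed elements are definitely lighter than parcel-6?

Directly below parcel-6: parcel-7, parcel-17.
One step further: parcel-10 (3 so far).
One step further: parcel-15 (4 so far).
Nothing else is reachable below parcel-6; 4 in all.

4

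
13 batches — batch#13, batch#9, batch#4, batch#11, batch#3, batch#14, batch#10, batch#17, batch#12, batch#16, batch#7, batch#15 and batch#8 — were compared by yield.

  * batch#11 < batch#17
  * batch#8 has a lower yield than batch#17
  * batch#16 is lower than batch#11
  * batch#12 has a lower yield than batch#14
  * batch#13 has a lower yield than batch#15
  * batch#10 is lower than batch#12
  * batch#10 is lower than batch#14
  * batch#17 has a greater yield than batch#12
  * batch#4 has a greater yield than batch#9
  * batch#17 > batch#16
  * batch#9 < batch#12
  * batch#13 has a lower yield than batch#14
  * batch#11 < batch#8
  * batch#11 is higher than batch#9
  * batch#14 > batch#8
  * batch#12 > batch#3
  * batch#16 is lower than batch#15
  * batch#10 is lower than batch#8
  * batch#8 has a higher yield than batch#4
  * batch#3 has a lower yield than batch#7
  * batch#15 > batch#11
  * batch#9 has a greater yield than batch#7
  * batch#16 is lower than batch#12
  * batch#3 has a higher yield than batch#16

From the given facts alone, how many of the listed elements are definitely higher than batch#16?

From batch#16 the given relations immediately reach batch#3, batch#12, batch#11, batch#15, batch#17.
From those, batch#7, batch#8, batch#14 — 8 in total.
From those, batch#9 — 9 in total.
From those, batch#4 — 10 in total.
No other element is forced above batch#16 by the given relations, so the count is 10.

10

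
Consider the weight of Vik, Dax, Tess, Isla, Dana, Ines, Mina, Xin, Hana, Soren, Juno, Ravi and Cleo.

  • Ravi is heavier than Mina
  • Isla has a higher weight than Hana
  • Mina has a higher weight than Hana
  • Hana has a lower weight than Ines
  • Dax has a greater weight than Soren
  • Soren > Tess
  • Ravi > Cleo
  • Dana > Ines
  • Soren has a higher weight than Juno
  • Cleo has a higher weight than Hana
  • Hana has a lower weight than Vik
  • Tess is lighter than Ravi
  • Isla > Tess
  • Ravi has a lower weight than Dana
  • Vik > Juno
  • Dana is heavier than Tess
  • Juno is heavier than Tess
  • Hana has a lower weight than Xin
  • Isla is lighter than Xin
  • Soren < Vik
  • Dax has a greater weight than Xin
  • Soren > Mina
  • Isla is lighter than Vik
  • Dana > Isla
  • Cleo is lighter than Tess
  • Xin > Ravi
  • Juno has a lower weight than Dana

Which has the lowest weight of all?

Chaining upward from Hana: directly above it, Cleo, Mina, Isla, Xin, Ines, Vik; then Tess, Ravi, Soren, Dax, Dana; then Juno.
That covers every other element, and nothing is given below Hana, so Hana is the lowest weight.

Hana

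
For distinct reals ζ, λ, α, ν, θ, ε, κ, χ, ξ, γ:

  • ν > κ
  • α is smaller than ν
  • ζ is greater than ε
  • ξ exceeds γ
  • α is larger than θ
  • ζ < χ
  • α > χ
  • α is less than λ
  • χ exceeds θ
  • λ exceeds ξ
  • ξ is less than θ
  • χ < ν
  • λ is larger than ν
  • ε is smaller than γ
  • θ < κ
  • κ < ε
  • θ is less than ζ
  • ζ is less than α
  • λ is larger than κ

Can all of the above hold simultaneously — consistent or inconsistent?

inconsistent

Chaining the given relations yields κ < ε < γ < ξ < θ, so κ < θ. But one relation states θ < κ. These cannot both hold.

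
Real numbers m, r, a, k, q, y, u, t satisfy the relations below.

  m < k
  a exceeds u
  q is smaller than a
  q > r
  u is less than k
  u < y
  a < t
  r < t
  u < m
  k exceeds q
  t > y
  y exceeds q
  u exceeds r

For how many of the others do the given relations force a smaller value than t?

From t the given relations immediately reach r, y, a.
From those, q, u — 5 in total.
Nothing else is reachable below t; 5 in all.

5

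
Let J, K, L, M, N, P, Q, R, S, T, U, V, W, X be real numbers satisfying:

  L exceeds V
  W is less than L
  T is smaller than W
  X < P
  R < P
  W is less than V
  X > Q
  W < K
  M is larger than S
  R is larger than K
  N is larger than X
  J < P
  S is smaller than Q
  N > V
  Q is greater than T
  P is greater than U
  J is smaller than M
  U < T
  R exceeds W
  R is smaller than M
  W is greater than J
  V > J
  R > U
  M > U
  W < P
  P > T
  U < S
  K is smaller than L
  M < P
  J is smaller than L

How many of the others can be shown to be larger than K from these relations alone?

4

The elements the relations force above K are R, M, L, P — no chain reaches any other.
That is 4.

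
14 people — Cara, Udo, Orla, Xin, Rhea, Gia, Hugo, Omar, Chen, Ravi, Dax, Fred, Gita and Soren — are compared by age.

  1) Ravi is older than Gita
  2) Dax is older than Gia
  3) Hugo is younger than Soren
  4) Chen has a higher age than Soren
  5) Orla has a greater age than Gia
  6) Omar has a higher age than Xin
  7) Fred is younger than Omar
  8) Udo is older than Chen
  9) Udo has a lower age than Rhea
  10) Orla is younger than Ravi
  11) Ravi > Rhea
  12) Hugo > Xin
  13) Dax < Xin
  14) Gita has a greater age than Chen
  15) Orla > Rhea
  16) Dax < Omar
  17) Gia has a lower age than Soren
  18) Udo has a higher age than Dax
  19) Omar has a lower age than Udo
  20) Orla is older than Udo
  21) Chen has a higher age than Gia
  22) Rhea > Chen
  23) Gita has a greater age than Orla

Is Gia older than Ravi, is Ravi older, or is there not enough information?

Ravi

Gia < Dax < Xin < Hugo < Soren < Chen < Udo < Rhea < Orla < Gita < Ravi, by transitivity through Dax, Xin, Hugo, Soren, Chen, Udo, Rhea, Orla, Gita.
So Ravi is older.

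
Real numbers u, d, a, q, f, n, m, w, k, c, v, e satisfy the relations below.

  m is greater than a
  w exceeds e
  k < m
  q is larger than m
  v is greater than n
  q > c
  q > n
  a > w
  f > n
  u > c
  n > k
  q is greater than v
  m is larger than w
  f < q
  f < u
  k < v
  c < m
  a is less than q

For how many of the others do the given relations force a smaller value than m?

5

From m the given relations immediately reach k, w, c, a.
From those, e — 5 in total.
Nothing else is reachable below m; 5 in all.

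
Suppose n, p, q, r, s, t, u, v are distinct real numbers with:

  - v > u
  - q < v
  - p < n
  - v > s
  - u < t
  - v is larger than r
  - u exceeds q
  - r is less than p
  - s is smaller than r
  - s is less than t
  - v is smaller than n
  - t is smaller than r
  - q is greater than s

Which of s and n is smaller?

Following the relations from s: s < q < u < t < r < v < n.
So s < n; s is the smaller of the two.

s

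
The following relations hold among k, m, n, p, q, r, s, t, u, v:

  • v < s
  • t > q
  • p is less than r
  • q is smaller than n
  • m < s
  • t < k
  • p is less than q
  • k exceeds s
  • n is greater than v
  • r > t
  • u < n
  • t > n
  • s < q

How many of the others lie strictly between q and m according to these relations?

The relations place m below q. An element lies strictly between them when it is forced above m and also forced below q.
Above m: {s, n, t, r, k}. Below q: {v, s, p}.
Intersection: {s} — 1.

1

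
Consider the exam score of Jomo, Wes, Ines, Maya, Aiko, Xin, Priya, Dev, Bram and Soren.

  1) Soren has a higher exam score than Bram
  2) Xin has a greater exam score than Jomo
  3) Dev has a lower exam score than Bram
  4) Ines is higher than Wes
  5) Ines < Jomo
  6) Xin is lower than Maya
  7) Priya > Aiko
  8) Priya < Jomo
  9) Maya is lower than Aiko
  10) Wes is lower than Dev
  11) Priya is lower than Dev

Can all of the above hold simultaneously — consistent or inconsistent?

inconsistent

Chaining the given relations yields Jomo < Xin < Maya < Aiko < Priya, so Jomo < Priya. But one relation states Priya < Jomo. These cannot both hold.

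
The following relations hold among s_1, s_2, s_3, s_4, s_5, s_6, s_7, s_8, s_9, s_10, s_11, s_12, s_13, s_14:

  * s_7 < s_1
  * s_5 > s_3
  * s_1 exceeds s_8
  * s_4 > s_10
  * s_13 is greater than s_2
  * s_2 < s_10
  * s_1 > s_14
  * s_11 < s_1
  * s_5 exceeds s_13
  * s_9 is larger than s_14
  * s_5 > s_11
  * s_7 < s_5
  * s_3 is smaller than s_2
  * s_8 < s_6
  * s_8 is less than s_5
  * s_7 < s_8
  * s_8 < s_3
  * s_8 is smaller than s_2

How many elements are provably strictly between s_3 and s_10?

The relations place s_3 below s_10. An element lies strictly between them when it is forced above s_3 and also forced below s_10.
Above s_3: {s_2, s_13, s_5, s_4}. Below s_10: {s_7, s_8, s_2}.
Intersection: {s_2} — 1.

1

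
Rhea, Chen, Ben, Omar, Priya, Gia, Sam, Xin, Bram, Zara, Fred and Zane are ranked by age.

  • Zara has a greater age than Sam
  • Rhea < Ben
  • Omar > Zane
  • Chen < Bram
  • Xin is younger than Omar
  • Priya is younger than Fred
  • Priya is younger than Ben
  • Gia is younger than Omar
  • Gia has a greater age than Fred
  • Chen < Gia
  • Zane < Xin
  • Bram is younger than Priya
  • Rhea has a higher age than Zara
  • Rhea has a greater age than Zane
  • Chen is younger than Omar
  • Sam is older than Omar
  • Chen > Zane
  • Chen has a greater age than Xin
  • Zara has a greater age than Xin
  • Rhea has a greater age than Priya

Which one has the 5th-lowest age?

Piecing the relations together gives one ordering: Zane < Xin < Chen < Bram < Priya < Fred < Gia < Omar < Sam < Zara < Rhea < Ben.
The 5th smallest is Priya.

Priya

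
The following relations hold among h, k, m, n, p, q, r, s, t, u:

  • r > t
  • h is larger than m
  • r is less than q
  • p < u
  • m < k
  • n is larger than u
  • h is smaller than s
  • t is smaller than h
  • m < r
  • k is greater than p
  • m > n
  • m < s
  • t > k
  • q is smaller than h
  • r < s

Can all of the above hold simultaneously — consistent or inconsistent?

The single ordering p < u < n < m < k < t < r < q < h < s satisfies every listed relation, so no contradiction arises.

consistent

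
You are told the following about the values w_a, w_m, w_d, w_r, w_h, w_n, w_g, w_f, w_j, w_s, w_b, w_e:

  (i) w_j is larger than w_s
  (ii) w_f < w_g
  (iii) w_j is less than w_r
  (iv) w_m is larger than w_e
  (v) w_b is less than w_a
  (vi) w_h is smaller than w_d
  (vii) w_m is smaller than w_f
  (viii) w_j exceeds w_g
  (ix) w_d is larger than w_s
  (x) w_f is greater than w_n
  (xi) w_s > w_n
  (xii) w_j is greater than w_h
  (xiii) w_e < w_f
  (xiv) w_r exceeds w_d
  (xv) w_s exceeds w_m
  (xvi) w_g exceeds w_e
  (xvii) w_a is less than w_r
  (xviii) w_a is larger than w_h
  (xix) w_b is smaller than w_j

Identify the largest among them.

w_r

w_n is not greatest since w_n < w_s; w_b is not greatest since w_b < w_a; w_h is not greatest since w_h < w_d; w_e is not greatest since w_e < w_m; w_m is not greatest since w_m < w_f; w_s is not greatest since w_s < w_j; w_f is not greatest since w_f < w_g; w_a is not greatest since w_a < w_r; w_d is not greatest since w_d < w_r; w_g is not greatest since w_g < w_j; w_j is not greatest since w_j < w_r.
Only w_r has nothing above it, so w_r is the largest.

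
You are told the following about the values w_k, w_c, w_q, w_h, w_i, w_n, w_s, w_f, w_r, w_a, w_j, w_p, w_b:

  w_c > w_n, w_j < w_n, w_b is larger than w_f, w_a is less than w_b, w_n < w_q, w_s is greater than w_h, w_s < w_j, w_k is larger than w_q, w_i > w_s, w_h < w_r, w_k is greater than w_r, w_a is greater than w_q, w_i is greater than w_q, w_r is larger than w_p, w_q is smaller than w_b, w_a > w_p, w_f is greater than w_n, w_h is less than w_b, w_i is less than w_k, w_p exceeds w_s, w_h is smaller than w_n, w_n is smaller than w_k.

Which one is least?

Chaining upward from w_h: directly above it, w_s, w_n, w_r, w_b; then w_j, w_q, w_p, w_c, w_f, w_i, w_k; then w_a.
That covers every other element, and nothing is given below w_h, so w_h is the least.

w_h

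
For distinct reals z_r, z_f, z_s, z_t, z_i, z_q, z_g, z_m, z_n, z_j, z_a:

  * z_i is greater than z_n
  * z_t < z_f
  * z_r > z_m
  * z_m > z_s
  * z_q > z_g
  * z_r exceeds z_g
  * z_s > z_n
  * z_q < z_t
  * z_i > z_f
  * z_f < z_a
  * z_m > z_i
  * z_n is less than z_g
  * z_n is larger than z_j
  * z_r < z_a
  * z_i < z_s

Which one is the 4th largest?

The consecutive relations fix a unique order: z_j < z_n < z_g < z_q < z_t < z_f < z_i < z_s < z_m < z_r < z_a.
The 4th largest is z_s.

z_s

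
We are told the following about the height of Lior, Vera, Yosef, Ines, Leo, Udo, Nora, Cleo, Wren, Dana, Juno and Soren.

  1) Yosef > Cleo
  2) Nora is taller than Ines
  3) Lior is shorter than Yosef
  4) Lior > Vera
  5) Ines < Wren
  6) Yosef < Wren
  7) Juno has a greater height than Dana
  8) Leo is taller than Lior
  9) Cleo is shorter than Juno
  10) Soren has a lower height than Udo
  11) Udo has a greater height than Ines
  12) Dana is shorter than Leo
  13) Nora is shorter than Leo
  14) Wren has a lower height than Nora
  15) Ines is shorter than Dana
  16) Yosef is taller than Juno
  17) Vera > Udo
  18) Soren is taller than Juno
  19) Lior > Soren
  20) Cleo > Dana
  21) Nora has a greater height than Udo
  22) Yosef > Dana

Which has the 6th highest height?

Piecing the relations together gives one ordering: Ines < Dana < Cleo < Juno < Soren < Udo < Vera < Lior < Yosef < Wren < Nora < Leo.
Counting 6 from the largest end gives Vera.

Vera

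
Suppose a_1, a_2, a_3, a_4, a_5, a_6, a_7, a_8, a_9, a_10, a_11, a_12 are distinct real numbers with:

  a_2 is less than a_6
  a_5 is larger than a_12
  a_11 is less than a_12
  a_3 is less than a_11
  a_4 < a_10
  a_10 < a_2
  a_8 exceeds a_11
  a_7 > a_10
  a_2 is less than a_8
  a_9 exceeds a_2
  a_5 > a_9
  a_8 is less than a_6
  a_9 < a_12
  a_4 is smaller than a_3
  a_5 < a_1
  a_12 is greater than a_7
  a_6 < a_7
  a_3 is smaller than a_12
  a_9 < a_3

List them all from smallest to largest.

a_4 < a_10 < a_2 < a_9 < a_3 < a_11 < a_8 < a_6 < a_7 < a_12 < a_5 < a_1

Nothing is placed below a_4, so it is least; from there a_4 < a_10; a_10 < a_2; a_2 < a_9; a_9 < a_3; a_3 < a_11; a_11 < a_8; a_8 < a_6; a_6 < a_7; a_7 < a_12; a_12 < a_5; a_5 < a_1, each given directly.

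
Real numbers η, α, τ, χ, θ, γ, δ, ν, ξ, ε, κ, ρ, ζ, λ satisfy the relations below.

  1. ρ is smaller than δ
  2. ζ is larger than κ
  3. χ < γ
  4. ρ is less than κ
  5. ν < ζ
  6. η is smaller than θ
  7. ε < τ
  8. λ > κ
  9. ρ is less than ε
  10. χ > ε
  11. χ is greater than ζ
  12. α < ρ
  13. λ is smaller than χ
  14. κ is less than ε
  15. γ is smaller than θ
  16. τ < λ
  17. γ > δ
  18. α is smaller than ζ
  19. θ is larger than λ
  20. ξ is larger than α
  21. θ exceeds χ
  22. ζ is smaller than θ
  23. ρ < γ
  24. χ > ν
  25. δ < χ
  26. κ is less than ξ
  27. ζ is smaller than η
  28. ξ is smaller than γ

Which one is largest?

θ

Chaining downward from θ: directly below it, λ, ζ, η, χ, γ; then α, ρ, ν, κ, ε, ξ, τ, δ.
That covers every other element, and nothing is given above θ, so θ is the largest.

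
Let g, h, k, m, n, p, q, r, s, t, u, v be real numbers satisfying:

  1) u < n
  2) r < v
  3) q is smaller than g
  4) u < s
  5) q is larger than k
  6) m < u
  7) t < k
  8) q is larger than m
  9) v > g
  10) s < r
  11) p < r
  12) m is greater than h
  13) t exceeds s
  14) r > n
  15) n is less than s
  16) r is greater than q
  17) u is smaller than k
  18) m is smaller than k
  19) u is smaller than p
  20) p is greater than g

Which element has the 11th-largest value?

m

Chaining the given pairs: h < m < u < n < s < t < k < q < g < p < r < v.
The 11th largest is m.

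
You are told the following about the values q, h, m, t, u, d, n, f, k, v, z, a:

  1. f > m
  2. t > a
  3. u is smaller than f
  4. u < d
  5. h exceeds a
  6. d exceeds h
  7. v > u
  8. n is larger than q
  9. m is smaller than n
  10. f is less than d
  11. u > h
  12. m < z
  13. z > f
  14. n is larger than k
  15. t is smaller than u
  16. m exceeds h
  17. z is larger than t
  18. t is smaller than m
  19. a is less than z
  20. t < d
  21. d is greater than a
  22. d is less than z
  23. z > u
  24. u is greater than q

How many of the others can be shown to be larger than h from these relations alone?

The elements the relations force above h are u, m, f, v, d, z, n — no chain reaches any other.
That is 7.

7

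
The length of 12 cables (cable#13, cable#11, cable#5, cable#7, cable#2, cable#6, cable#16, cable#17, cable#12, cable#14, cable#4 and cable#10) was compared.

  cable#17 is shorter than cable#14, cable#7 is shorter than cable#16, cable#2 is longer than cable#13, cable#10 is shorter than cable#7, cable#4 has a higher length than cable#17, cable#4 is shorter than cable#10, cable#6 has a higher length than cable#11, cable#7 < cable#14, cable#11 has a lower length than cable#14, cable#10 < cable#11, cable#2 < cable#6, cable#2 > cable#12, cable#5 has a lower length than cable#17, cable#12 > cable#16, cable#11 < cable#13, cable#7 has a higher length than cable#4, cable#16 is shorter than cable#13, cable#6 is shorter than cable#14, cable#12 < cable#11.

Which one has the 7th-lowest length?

cable#12

Chaining the given pairs: cable#5 < cable#17 < cable#4 < cable#10 < cable#7 < cable#16 < cable#12 < cable#11 < cable#13 < cable#2 < cable#6 < cable#14.
The 7th smallest is cable#12.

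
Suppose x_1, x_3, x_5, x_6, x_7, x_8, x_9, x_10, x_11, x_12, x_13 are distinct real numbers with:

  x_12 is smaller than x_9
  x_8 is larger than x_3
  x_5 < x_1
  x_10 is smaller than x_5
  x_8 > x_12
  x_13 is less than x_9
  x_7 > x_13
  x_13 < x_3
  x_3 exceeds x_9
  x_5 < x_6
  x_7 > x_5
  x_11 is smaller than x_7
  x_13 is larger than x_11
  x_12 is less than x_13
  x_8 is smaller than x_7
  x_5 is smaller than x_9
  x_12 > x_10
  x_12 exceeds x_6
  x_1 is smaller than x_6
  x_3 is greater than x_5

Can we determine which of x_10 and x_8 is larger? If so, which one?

x_8

The relevant relations are x_10 < x_5; x_5 < x_1; x_1 < x_6; x_6 < x_12; x_12 < x_13; x_13 < x_9; x_9 < x_3; x_3 < x_8.
Chaining these gives x_10 < x_5 < x_1 < x_6 < x_12 < x_13 < x_9 < x_3 < x_8.
So x_8 is larger.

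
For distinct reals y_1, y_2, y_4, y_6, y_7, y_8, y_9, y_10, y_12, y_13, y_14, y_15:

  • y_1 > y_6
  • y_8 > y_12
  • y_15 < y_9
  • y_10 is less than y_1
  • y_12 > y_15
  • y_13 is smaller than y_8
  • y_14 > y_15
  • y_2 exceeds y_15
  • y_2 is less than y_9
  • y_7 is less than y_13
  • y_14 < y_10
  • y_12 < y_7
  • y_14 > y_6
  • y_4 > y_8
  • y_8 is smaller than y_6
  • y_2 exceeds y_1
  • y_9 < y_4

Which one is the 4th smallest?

y_13

Chaining the given pairs: y_15 < y_12 < y_7 < y_13 < y_8 < y_6 < y_14 < y_10 < y_1 < y_2 < y_9 < y_4.
The 4th smallest is y_13.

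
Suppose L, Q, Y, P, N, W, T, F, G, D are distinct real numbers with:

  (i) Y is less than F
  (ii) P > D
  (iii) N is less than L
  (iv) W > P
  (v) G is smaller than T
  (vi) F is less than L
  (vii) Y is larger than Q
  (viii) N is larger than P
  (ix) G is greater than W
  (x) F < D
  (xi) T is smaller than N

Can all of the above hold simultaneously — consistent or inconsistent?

consistent

The single ordering Q < Y < F < D < P < W < G < T < N < L satisfies every listed relation, so no contradiction arises.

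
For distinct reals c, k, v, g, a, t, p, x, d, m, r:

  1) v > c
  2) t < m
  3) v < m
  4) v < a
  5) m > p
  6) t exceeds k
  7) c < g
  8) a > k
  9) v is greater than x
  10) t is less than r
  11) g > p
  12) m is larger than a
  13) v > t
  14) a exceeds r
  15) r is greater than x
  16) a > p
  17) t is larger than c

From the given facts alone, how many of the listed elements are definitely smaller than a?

Directly below a: k, r, v, p.
One step further: x, c, t (7 so far).
No other element is forced below a by the given relations, so the count is 7.

7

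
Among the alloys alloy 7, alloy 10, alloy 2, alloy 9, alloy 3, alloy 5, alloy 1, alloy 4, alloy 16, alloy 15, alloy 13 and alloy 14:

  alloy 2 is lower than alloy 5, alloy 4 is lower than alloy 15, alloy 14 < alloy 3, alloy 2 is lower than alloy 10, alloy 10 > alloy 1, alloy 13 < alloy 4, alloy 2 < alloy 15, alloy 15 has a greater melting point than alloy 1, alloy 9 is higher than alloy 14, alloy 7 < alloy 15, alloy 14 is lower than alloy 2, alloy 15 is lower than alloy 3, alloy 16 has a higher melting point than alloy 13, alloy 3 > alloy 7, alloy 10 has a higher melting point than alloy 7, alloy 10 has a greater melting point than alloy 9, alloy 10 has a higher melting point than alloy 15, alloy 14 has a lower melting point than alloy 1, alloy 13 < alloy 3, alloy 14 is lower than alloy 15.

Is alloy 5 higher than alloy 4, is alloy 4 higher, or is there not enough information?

Following every chain through alloy 4: above alloy 4 we get alloy 15, alloy 3, alloy 10; below alloy 4 we get alloy 13.
alloy 5 is not reached, and no chain runs the other way from alloy 5 to alloy 4.
So the given relations leave the order of alloy 4 and alloy 5 undetermined.

undetermined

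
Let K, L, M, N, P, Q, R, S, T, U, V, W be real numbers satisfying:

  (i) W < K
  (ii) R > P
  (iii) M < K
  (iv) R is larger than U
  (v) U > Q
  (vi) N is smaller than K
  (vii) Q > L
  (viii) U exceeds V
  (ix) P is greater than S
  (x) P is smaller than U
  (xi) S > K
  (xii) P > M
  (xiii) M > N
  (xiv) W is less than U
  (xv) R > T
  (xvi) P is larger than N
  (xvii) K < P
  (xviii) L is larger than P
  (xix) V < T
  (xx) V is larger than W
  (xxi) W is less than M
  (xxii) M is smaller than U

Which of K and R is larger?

R

K < S and S < P give K < P.
With P < L: K < S < P < L.
Then L < Q extends the chain to Q.
With Q < U: K < S < P < L < Q < U.
Then U < R extends the chain to R.
So K < R; R is the larger of the two.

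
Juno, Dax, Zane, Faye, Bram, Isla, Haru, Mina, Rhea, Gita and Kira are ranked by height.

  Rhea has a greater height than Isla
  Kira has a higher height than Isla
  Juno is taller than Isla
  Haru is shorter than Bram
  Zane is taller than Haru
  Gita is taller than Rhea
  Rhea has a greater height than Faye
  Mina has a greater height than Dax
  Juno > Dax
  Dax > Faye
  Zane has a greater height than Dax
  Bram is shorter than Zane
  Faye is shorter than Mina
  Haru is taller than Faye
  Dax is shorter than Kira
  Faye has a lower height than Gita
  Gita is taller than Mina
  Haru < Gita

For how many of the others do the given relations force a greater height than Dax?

5

The elements the relations force above Dax are Kira, Juno, Mina, Gita, Zane — no chain reaches any other.
That is 5.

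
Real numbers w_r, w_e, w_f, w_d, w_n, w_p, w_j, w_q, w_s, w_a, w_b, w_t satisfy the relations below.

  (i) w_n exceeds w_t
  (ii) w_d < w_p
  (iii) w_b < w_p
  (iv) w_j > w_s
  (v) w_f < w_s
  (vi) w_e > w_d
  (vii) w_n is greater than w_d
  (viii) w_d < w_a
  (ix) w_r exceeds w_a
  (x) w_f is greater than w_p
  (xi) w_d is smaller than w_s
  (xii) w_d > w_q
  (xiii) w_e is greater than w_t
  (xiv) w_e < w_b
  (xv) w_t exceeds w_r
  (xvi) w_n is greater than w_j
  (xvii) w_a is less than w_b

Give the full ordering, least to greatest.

w_q < w_d < w_a < w_r < w_t < w_e < w_b < w_p < w_f < w_s < w_j < w_n

The consecutive links are each given: w_q < w_d; w_d < w_a; w_a < w_r; w_r < w_t; w_t < w_e; w_e < w_b; w_b < w_p; w_p < w_f; w_f < w_s; w_s < w_j; w_j < w_n.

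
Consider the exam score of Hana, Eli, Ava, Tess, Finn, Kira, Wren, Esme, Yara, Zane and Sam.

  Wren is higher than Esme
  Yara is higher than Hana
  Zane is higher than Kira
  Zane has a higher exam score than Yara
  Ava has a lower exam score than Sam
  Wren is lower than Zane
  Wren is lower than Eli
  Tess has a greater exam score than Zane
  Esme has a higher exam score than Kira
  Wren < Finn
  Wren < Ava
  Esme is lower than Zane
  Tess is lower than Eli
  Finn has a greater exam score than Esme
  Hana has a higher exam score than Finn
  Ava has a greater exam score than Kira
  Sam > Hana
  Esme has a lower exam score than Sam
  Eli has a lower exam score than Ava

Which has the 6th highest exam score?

The consecutive relations fix a unique order: Kira < Esme < Wren < Finn < Hana < Yara < Zane < Tess < Eli < Ava < Sam.
The 6th largest is Yara.

Yara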